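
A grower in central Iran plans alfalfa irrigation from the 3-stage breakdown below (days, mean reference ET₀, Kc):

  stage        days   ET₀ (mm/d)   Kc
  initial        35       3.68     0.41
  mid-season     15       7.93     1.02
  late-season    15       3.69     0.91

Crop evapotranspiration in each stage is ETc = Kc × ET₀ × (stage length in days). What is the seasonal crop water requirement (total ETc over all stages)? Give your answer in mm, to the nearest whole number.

225 mm

initial: 0.41 × 3.68 × 35 = 52.81 mm
mid-season: 1.02 × 7.93 × 15 = 121.33 mm
late-season: 0.91 × 3.69 × 15 = 50.37 mm
Seasonal total = 224.51 mm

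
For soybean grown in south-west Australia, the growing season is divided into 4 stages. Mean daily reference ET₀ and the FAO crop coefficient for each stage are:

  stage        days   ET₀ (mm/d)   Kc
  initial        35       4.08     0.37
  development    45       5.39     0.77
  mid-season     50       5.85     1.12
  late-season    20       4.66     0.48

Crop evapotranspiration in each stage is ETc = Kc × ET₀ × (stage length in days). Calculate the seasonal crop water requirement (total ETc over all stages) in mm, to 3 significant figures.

initial: 0.37 × 4.08 × 35 = 52.84 mm
development: 0.77 × 5.39 × 45 = 186.76 mm
mid-season: 1.12 × 5.85 × 50 = 327.60 mm
late-season: 0.48 × 4.66 × 20 = 44.74 mm
Seasonal total = 611.94 mm

612 mm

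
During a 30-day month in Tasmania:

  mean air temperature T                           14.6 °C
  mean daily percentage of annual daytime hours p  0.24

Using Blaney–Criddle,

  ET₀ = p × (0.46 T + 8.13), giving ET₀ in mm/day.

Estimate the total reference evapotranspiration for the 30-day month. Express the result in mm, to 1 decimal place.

ET₀ = 0.24 × (0.46 × 14.6 + 8.13) = 0.24 × 14.846 = 3.5630 mm/d
Monthly total = 3.5630 × 30 = 106.890 mm

106.9 mm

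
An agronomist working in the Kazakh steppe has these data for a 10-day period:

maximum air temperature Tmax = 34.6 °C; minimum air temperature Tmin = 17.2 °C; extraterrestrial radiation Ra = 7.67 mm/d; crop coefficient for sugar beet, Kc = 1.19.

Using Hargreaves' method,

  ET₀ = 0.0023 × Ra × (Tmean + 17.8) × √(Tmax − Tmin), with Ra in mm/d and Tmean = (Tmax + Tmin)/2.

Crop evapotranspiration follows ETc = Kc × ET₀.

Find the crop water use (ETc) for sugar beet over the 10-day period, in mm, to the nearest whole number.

Tmean = (34.6 + 17.2)/2 = 25.90 °C
ET₀ = 0.0023 × 7.67 × (25.90 + 17.8) × √17.4 = 0.0023 × 7.67 × 43.70 × 4.1713 = 3.2157 mm/d
ETc = Kc × ET₀ = 1.19 × 3.2157 = 3.8267 mm/d
Over 10 days: 3.8267 × 10 = 38.267 mm

38 mm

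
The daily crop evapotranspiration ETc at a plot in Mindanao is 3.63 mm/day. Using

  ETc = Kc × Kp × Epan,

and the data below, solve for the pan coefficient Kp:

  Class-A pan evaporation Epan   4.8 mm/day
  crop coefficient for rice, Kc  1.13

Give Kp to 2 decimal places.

0.67

ETc = Kc × Kp × Epan  ⇒  Kp = ETc / (Kc × Epan)
Kp = 3.63 / (1.13 × 4.8) = 3.63 / 5.424 = 0.6692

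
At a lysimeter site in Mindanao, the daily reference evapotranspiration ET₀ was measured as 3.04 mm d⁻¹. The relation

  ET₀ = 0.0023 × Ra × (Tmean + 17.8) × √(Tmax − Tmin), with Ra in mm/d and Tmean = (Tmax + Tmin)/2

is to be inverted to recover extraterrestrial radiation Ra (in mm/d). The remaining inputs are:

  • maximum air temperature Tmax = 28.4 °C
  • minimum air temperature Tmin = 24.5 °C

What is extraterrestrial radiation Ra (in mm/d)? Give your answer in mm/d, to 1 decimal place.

Tmean = 26.45 °C; √ΔT = 1.9748
Ra = ET₀ / [0.0023 × (Tmean+17.8) × √ΔT] = 3.04 / (0.0023 × 44.25 × 1.9748) = 15.125 mm/d

15.1 mm/d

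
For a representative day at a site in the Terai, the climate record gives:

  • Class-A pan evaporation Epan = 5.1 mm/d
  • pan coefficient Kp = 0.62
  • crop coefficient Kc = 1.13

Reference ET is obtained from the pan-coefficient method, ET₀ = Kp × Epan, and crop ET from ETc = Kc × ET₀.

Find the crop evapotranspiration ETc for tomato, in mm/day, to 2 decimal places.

ET₀ = 0.62 × 5.1 = 3.1620 mm/d
ETc = Kc × ET₀ = 1.13 × 3.1620 = 3.5731 mm/d

3.57 mm/day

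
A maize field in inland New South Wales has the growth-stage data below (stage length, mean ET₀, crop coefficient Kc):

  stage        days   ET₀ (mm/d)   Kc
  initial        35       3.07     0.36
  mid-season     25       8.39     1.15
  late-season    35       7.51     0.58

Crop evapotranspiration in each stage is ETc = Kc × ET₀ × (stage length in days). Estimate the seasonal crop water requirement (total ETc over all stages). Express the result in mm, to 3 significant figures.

initial: 0.36 × 3.07 × 35 = 38.68 mm
mid-season: 1.15 × 8.39 × 25 = 241.21 mm
late-season: 0.58 × 7.51 × 35 = 152.45 mm
Seasonal total = 432.34 mm

432 mm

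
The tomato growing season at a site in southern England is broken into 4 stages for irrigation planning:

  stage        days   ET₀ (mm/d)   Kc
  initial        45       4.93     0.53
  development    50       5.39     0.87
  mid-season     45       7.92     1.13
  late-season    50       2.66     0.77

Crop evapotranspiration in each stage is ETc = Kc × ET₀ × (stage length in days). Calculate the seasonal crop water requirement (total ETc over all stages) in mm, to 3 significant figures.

initial: 0.53 × 4.93 × 45 = 117.58 mm
development: 0.87 × 5.39 × 50 = 234.47 mm
mid-season: 1.13 × 7.92 × 45 = 402.73 mm
late-season: 0.77 × 2.66 × 50 = 102.41 mm
Seasonal total = 857.19 mm

857 mm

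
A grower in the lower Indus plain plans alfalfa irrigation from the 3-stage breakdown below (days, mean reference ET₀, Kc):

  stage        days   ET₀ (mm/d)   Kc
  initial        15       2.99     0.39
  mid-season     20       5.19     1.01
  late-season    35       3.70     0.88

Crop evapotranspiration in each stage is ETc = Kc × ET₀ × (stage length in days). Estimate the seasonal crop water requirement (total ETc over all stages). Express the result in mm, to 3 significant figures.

initial: 0.39 × 2.99 × 15 = 17.49 mm
mid-season: 1.01 × 5.19 × 20 = 104.84 mm
late-season: 0.88 × 3.70 × 35 = 113.96 mm
Seasonal total = 236.29 mm

236 mm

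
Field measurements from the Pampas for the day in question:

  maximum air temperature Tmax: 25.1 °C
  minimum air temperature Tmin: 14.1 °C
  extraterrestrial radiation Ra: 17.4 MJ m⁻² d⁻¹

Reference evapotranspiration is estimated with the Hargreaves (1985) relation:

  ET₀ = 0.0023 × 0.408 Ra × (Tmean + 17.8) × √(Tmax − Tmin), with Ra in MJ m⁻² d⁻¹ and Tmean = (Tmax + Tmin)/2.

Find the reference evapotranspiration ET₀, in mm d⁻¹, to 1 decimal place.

Tmean = (25.1 + 14.1)/2 = 19.60 °C
0.408 Ra = 0.408 × 17.4 = 7.0992 mm/d equivalent
ET₀ = 0.0023 × 7.0992 × (19.60 + 17.8) × √11.0 = 0.0023 × 7.0992 × 37.40 × 3.3166 = 2.0254 mm/d

2.0 mm d⁻¹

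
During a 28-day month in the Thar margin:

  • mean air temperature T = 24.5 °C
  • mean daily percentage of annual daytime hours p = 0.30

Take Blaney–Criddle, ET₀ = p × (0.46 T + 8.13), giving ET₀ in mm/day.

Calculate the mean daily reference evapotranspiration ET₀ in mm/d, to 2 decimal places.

ET₀ = 0.30 × (0.46 × 24.5 + 8.13) = 0.30 × 19.400 = 5.8200 mm/d

5.82 mm/d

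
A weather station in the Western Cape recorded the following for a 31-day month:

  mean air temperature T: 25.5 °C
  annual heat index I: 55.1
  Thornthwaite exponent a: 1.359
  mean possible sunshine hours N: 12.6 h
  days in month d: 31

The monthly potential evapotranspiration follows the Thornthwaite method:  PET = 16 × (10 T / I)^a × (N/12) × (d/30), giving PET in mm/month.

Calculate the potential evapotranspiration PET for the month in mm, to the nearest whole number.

10T/I = 10 × 25.5 / 55.1 = 4.6279
(10T/I)^a = 4.6279^1.359 = 8.0215
Uncorrected PET = 16 × 8.0215 = 128.344 mm
Correction = (N/12)(d/30) = (12.6/12)(31/30) = 1.0850
PET = 128.344 × 1.0850 = 139.253 mm/month

139 mm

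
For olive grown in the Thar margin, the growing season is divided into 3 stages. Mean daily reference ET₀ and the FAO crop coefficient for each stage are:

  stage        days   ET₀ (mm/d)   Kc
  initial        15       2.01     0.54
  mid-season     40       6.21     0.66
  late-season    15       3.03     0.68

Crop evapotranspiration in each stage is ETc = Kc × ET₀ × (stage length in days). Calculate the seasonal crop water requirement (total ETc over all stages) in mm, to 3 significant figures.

initial: 0.54 × 2.01 × 15 = 16.28 mm
mid-season: 0.66 × 6.21 × 40 = 163.94 mm
late-season: 0.68 × 3.03 × 15 = 30.91 mm
Seasonal total = 211.13 mm

211 mm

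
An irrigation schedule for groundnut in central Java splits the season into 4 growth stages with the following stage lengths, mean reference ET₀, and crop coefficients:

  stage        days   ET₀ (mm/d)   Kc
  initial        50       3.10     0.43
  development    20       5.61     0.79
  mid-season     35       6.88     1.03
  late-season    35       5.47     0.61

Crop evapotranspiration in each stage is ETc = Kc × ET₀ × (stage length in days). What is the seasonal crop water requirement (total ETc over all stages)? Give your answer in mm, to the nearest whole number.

520 mm

initial: 0.43 × 3.10 × 50 = 66.65 mm
development: 0.79 × 5.61 × 20 = 88.64 mm
mid-season: 1.03 × 6.88 × 35 = 248.02 mm
late-season: 0.61 × 5.47 × 35 = 116.78 mm
Seasonal total = 520.09 mm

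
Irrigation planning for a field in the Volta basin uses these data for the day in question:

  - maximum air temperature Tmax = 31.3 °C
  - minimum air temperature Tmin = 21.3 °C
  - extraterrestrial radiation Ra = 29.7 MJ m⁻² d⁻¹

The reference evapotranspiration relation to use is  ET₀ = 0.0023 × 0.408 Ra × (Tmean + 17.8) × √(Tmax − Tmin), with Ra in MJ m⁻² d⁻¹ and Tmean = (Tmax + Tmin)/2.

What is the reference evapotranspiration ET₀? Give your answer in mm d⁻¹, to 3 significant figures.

Tmean = (31.3 + 21.3)/2 = 26.30 °C
0.408 Ra = 0.408 × 29.7 = 12.1176 mm/d equivalent
ET₀ = 0.0023 × 12.1176 × (26.30 + 17.8) × √10.0 = 0.0023 × 12.1176 × 44.10 × 3.1623 = 3.8867 mm/d

3.89 mm d⁻¹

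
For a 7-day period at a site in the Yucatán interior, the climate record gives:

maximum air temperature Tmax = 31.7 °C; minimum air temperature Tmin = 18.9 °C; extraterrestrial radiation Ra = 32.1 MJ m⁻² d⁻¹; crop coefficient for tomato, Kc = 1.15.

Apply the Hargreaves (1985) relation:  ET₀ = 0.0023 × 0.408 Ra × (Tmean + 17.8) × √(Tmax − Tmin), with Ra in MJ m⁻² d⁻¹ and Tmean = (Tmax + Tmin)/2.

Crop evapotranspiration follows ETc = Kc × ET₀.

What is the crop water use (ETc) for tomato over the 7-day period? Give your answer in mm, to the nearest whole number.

Tmean = (31.7 + 18.9)/2 = 25.30 °C
0.408 Ra = 0.408 × 32.1 = 13.0968 mm/d equivalent
ET₀ = 0.0023 × 13.0968 × (25.30 + 17.8) × √12.8 = 0.0023 × 13.0968 × 43.10 × 3.5777 = 4.6449 mm/d
ETc = Kc × ET₀ = 1.15 × 4.6449 = 5.3416 mm/d
Over 7 days: 5.3416 × 7 = 37.391 mm

37 mm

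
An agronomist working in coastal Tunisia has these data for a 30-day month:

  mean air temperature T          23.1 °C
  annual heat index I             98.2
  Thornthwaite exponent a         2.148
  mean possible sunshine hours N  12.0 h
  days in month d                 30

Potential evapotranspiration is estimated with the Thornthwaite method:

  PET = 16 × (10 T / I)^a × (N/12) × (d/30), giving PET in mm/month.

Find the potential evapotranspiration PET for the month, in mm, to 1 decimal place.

100.5 mm

10T/I = 10 × 23.1 / 98.2 = 2.3523
(10T/I)^a = 2.3523^2.148 = 6.2801
Uncorrected PET = 16 × 6.2801 = 100.482 mm
Correction = (N/12)(d/30) = (12.0/12)(30/30) = 1.0000
PET = 100.482 × 1.0000 = 100.482 mm/month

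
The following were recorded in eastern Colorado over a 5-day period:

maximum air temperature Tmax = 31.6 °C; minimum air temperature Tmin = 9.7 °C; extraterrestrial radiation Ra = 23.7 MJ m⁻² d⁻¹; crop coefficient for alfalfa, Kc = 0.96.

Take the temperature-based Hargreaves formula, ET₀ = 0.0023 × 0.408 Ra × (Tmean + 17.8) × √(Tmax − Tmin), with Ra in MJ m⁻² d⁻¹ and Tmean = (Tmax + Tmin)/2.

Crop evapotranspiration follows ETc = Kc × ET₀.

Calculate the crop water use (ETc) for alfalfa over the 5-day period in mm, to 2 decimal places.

Tmean = (31.6 + 9.7)/2 = 20.65 °C
0.408 Ra = 0.408 × 23.7 = 9.6696 mm/d equivalent
ET₀ = 0.0023 × 9.6696 × (20.65 + 17.8) × √21.9 = 0.0023 × 9.6696 × 38.45 × 4.6797 = 4.0018 mm/d
ETc = Kc × ET₀ = 0.96 × 4.0018 = 3.8417 mm/d
Over 5 days: 3.8417 × 5 = 19.209 mm

19.21 mm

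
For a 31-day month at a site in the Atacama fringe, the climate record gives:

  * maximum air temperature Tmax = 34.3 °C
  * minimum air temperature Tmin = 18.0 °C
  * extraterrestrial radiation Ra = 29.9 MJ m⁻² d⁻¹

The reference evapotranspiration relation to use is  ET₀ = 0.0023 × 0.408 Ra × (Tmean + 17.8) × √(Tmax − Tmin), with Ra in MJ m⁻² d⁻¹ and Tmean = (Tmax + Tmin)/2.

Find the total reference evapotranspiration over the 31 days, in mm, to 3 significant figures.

154 mm

Tmean = (34.3 + 18.0)/2 = 26.15 °C
0.408 Ra = 0.408 × 29.9 = 12.1992 mm/d equivalent
ET₀ = 0.0023 × 12.1992 × (26.15 + 17.8) × √16.3 = 0.0023 × 12.1992 × 43.95 × 4.0373 = 4.9786 mm/d
Over 31 days: 4.9786 × 31 = 154.337 mm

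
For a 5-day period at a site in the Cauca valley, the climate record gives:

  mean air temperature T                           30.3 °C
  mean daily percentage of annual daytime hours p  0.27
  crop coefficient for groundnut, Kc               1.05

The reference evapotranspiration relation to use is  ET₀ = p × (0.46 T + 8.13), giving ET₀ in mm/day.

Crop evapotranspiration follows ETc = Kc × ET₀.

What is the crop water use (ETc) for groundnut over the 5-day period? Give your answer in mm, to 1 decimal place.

ET₀ = 0.27 × (0.46 × 30.3 + 8.13) = 0.27 × 22.068 = 5.9584 mm/d
ETc = Kc × ET₀ = 1.05 × 5.9584 = 6.2563 mm/d
Over 5 days: 6.2563 × 5 = 31.282 mm

31.3 mm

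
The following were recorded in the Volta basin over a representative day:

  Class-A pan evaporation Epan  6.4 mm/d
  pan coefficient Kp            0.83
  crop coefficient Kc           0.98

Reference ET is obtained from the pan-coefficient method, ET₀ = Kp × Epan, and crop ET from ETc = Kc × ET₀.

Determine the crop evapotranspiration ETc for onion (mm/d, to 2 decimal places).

5.21 mm/d

ET₀ = 0.83 × 6.4 = 5.3120 mm/d
ETc = Kc × ET₀ = 0.98 × 5.3120 = 5.2058 mm/d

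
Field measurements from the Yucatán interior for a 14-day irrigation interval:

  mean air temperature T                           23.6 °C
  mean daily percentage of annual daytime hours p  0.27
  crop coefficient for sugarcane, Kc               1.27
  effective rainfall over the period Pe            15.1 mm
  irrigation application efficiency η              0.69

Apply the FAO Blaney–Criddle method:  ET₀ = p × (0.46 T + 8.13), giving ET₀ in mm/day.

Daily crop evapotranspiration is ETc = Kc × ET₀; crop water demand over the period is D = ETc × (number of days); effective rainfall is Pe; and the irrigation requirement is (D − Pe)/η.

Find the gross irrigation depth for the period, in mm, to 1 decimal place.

ET₀ = 0.27 × (0.46 × 23.6 + 8.13) = 0.27 × 18.986 = 5.1262 mm/d
ETc = Kc × ET₀ = 1.27 × 5.1262 = 6.5103 mm/d
Crop demand D = ETc × 14 d = 6.5103 × 14 = 91.144 mm
D − Pe = 91.144 − 15.1 = 76.044 mm
Gross irrigation = 76.044 / 0.69 = 110.209 mm

110.2 mm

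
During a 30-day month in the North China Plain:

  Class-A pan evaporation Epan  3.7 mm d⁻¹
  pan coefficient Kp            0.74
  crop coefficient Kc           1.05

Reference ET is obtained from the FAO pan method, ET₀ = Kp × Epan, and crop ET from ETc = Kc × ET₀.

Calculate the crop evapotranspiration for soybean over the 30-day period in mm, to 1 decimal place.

ET₀ = 0.74 × 3.7 = 2.7380 mm/d
ETc = Kc × ET₀ = 1.05 × 2.7380 = 2.8749 mm/d
Over 30 days: 2.8749 × 30 = 86.247 mm

86.2 mm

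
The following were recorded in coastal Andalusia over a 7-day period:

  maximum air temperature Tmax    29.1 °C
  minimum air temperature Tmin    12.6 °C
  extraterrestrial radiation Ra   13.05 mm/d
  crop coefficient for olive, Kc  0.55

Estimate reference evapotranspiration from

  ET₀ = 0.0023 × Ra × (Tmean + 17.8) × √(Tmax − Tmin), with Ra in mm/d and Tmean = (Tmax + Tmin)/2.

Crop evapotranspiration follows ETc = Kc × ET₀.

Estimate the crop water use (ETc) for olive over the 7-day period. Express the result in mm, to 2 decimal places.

18.14 mm

Tmean = (29.1 + 12.6)/2 = 20.85 °C
ET₀ = 0.0023 × 13.05 × (20.85 + 17.8) × √16.5 = 0.0023 × 13.05 × 38.65 × 4.0620 = 4.7122 mm/d
ETc = Kc × ET₀ = 0.55 × 4.7122 = 2.5917 mm/d
Over 7 days: 2.5917 × 7 = 18.142 mm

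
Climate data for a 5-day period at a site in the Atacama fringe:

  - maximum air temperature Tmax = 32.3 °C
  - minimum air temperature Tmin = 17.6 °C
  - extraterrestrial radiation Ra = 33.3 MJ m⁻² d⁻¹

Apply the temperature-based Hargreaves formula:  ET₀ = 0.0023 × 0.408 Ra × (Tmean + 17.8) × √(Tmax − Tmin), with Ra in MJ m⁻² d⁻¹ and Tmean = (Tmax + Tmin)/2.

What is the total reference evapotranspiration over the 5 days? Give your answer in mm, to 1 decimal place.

25.6 mm

Tmean = (32.3 + 17.6)/2 = 24.95 °C
0.408 Ra = 0.408 × 33.3 = 13.5864 mm/d equivalent
ET₀ = 0.0023 × 13.5864 × (24.95 + 17.8) × √14.7 = 0.0023 × 13.5864 × 42.75 × 3.8341 = 5.1219 mm/d
Over 5 days: 5.1219 × 5 = 25.610 mm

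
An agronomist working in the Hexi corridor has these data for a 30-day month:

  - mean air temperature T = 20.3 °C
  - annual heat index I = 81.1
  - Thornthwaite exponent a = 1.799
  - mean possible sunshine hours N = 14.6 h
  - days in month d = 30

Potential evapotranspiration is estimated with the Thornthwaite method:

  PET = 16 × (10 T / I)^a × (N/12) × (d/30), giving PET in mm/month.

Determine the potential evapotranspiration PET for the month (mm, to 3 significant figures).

10T/I = 10 × 20.3 / 81.1 = 2.5031
(10T/I)^a = 2.5031^1.799 = 5.2103
Uncorrected PET = 16 × 5.2103 = 83.365 mm
Correction = (N/12)(d/30) = (14.6/12)(30/30) = 1.2167
PET = 83.365 × 1.2167 = 101.430 mm/month

101 mm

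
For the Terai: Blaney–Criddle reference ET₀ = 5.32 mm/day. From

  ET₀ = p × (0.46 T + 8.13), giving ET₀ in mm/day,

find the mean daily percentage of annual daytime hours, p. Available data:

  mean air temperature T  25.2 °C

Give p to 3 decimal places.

p = ET₀ / (0.46 T + 8.13) = 5.32 / (0.46 × 25.2 + 8.13) = 5.32 / 19.722 = 0.2697

0.270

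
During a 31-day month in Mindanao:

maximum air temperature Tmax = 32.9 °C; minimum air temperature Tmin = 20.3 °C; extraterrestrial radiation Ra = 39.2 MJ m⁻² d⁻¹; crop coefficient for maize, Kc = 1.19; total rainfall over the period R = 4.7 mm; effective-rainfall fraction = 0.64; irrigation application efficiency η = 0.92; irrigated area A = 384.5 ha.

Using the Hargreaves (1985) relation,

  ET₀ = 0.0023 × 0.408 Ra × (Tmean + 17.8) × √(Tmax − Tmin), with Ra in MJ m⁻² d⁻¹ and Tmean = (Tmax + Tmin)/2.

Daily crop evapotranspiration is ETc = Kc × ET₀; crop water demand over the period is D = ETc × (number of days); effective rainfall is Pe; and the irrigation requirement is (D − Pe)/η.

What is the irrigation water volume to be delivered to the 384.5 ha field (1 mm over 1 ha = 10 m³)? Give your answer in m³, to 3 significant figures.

881000 m³

Tmean = (32.9 + 20.3)/2 = 26.60 °C
0.408 Ra = 0.408 × 39.2 = 15.9936 mm/d equivalent
ET₀ = 0.0023 × 15.9936 × (26.60 + 17.8) × √12.6 = 0.0023 × 15.9936 × 44.40 × 3.5496 = 5.7974 mm/d
ETc = Kc × ET₀ = 1.19 × 5.7974 = 6.8989 mm/d
Crop demand D = ETc × 31 d = 6.8989 × 31 = 213.866 mm
Pe = 0.64 × 4.7 = 3.008 mm
D − Pe = 213.866 − 3.008 = 210.858 mm
Gross irrigation = 210.858 / 0.92 = 229.193 mm
Volume = 229.193 mm × 384.5 ha × 10 = 881247.1 m³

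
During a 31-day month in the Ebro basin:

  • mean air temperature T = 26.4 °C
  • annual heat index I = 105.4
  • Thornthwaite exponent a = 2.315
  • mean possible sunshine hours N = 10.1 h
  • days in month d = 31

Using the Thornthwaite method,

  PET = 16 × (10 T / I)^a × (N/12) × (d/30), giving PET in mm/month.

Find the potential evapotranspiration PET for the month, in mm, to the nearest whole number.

10T/I = 10 × 26.4 / 105.4 = 2.5047
(10T/I)^a = 2.5047^2.315 = 8.3776
Uncorrected PET = 16 × 8.3776 = 134.042 mm
Correction = (N/12)(d/30) = (10.1/12)(31/30) = 0.8697
PET = 134.042 × 0.8697 = 116.576 mm/month

117 mm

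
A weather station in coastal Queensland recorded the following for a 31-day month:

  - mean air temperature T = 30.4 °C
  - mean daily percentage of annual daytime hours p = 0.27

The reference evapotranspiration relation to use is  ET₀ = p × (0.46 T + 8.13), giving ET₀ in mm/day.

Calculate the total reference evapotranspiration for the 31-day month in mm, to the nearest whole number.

185 mm

ET₀ = 0.27 × (0.46 × 30.4 + 8.13) = 0.27 × 22.114 = 5.9708 mm/d
Monthly total = 5.9708 × 31 = 185.095 mm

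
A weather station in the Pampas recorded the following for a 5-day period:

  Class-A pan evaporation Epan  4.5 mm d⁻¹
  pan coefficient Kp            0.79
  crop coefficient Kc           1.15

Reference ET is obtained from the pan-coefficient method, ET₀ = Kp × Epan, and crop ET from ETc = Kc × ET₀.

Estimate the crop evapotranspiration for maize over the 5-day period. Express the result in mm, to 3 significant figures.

20.4 mm

ET₀ = 0.79 × 4.5 = 3.5550 mm/d
ETc = Kc × ET₀ = 1.15 × 3.5550 = 4.0883 mm/d
Over 5 days: 4.0883 × 5 = 20.442 mm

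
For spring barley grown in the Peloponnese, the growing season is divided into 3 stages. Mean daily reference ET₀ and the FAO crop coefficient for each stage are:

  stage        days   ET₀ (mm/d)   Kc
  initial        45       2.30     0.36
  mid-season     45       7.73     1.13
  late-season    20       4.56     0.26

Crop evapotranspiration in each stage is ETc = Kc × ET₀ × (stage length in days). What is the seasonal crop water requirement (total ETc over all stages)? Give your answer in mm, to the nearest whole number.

454 mm

initial: 0.36 × 2.30 × 45 = 37.26 mm
mid-season: 1.13 × 7.73 × 45 = 393.07 mm
late-season: 0.26 × 4.56 × 20 = 23.71 mm
Seasonal total = 454.04 mm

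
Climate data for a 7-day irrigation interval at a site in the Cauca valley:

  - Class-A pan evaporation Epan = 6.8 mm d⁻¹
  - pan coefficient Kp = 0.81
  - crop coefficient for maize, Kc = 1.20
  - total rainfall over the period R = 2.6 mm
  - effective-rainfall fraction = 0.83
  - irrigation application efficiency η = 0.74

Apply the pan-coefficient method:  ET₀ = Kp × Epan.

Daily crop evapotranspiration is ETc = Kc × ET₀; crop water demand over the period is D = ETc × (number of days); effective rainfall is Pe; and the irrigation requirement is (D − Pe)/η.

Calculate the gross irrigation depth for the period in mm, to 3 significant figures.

ET₀ = 0.81 × 6.8 = 5.5080 mm/d
ETc = Kc × ET₀ = 1.20 × 5.5080 = 6.6096 mm/d
Crop demand D = ETc × 7 d = 6.6096 × 7 = 46.267 mm
Pe = 0.83 × 2.6 = 2.158 mm
D − Pe = 46.267 − 2.158 = 44.109 mm
Gross irrigation = 44.109 / 0.74 = 59.607 mm

59.6 mm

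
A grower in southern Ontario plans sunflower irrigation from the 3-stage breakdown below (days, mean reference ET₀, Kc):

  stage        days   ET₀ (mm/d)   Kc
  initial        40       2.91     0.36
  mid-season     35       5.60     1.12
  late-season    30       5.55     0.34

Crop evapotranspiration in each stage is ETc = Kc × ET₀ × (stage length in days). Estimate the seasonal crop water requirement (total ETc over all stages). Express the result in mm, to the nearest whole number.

318 mm

initial: 0.36 × 2.91 × 40 = 41.90 mm
mid-season: 1.12 × 5.60 × 35 = 219.52 mm
late-season: 0.34 × 5.55 × 30 = 56.61 mm
Seasonal total = 318.03 mm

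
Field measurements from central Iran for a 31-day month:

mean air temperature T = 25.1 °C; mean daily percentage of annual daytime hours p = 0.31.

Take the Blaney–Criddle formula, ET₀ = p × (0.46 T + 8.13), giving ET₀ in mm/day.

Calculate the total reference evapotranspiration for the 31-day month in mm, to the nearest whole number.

189 mm

ET₀ = 0.31 × (0.46 × 25.1 + 8.13) = 0.31 × 19.676 = 6.0996 mm/d
Monthly total = 6.0996 × 31 = 189.088 mm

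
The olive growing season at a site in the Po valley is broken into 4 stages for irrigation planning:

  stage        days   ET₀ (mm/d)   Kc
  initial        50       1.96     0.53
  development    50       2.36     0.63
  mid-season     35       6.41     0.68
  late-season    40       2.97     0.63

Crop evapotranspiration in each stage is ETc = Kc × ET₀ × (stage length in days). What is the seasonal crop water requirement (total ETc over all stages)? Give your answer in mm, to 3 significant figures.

initial: 0.53 × 1.96 × 50 = 51.94 mm
development: 0.63 × 2.36 × 50 = 74.34 mm
mid-season: 0.68 × 6.41 × 35 = 152.56 mm
late-season: 0.63 × 2.97 × 40 = 74.84 mm
Seasonal total = 353.68 mm

354 mm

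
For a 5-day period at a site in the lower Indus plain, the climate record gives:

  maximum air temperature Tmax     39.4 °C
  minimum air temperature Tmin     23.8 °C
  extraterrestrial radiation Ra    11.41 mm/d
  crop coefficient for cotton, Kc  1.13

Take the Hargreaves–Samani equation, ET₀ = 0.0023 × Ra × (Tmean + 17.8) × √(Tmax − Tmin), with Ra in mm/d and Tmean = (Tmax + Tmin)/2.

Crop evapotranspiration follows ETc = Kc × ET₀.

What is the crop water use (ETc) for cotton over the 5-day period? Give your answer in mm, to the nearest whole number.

Tmean = (39.4 + 23.8)/2 = 31.60 °C
ET₀ = 0.0023 × 11.41 × (31.60 + 17.8) × √15.6 = 0.0023 × 11.41 × 49.40 × 3.9497 = 5.1204 mm/d
ETc = Kc × ET₀ = 1.13 × 5.1204 = 5.7861 mm/d
Over 5 days: 5.7861 × 5 = 28.931 mm

29 mm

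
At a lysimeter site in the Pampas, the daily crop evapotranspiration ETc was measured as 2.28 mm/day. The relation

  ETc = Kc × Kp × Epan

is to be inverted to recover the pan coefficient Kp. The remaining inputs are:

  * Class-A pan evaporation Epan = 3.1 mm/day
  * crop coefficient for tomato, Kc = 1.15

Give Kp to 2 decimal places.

ETc = Kc × Kp × Epan  ⇒  Kp = ETc / (Kc × Epan)
Kp = 2.28 / (1.15 × 3.1) = 2.28 / 3.565 = 0.6396

0.64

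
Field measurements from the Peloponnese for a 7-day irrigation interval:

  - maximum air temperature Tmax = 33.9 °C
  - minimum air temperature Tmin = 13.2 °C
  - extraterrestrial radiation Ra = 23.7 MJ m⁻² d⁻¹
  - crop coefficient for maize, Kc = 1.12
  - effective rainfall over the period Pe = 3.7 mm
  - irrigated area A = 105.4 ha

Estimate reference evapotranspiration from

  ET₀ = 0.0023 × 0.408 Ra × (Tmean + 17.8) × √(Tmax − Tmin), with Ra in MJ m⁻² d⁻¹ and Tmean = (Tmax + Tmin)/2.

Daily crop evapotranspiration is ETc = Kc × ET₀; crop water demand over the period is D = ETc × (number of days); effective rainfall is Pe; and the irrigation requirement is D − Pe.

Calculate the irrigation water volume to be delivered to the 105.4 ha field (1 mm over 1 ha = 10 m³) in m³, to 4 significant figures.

30670 m³

Tmean = (33.9 + 13.2)/2 = 23.55 °C
0.408 Ra = 0.408 × 23.7 = 9.6696 mm/d equivalent
ET₀ = 0.0023 × 9.6696 × (23.55 + 17.8) × √20.7 = 0.0023 × 9.6696 × 41.35 × 4.5497 = 4.1840 mm/d
ETc = Kc × ET₀ = 1.12 × 4.1840 = 4.6861 mm/d
Crop demand D = ETc × 7 d = 4.6861 × 7 = 32.803 mm
D − Pe = 32.803 − 3.7 = 29.103 mm
Volume = 29.103 mm × 105.4 ha × 10 = 30674.6 m³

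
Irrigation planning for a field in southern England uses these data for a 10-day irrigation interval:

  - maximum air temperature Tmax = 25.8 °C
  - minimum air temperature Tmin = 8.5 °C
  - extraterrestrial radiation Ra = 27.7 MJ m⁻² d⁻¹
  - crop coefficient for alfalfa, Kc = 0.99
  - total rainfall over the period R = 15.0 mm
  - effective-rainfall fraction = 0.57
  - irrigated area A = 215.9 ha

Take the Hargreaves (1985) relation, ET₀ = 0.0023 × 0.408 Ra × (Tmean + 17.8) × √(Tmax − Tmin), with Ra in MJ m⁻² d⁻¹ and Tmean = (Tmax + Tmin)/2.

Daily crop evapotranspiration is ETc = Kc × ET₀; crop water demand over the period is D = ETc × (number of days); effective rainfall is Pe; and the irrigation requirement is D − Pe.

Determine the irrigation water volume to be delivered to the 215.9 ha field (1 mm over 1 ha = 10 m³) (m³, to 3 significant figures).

62300 m³

Tmean = (25.8 + 8.5)/2 = 17.15 °C
0.408 Ra = 0.408 × 27.7 = 11.3016 mm/d equivalent
ET₀ = 0.0023 × 11.3016 × (17.15 + 17.8) × √17.3 = 0.0023 × 11.3016 × 34.95 × 4.1593 = 3.7786 mm/d
ETc = Kc × ET₀ = 0.99 × 3.7786 = 3.7408 mm/d
Crop demand D = ETc × 10 d = 3.7408 × 10 = 37.408 mm
Pe = 0.57 × 15.0 = 8.550 mm
D − Pe = 37.408 − 8.550 = 28.858 mm
Volume = 28.858 mm × 215.9 ha × 10 = 62304.4 m³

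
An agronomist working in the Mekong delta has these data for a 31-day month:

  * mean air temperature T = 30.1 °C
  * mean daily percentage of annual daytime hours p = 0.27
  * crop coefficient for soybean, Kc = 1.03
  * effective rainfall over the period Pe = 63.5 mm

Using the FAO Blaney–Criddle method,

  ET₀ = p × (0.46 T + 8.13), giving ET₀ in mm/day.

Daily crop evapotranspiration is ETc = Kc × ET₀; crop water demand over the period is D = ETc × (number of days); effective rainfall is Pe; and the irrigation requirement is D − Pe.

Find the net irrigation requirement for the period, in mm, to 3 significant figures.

126 mm

ET₀ = 0.27 × (0.46 × 30.1 + 8.13) = 0.27 × 21.976 = 5.9335 mm/d
ETc = Kc × ET₀ = 1.03 × 5.9335 = 6.1115 mm/d
Crop demand D = ETc × 31 d = 6.1115 × 31 = 189.457 mm
D − Pe = 189.457 − 63.5 = 125.957 mm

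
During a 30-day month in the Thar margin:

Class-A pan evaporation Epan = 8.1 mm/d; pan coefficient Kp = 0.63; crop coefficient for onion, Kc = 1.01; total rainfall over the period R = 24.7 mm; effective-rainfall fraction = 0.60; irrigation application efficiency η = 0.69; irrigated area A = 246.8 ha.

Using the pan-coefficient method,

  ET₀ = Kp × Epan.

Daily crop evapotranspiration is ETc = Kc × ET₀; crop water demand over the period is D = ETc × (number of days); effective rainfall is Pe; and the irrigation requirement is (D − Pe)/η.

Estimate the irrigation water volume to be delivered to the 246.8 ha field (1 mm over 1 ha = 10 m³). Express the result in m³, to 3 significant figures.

ET₀ = 0.63 × 8.1 = 5.1030 mm/d
ETc = Kc × ET₀ = 1.01 × 5.1030 = 5.1540 mm/d
Crop demand D = ETc × 30 d = 5.1540 × 30 = 154.620 mm
Pe = 0.60 × 24.7 = 14.820 mm
D − Pe = 154.620 − 14.820 = 139.800 mm
Gross irrigation = 139.800 / 0.69 = 202.609 mm
Volume = 202.609 mm × 246.8 ha × 10 = 500039.0 m³

500000 m³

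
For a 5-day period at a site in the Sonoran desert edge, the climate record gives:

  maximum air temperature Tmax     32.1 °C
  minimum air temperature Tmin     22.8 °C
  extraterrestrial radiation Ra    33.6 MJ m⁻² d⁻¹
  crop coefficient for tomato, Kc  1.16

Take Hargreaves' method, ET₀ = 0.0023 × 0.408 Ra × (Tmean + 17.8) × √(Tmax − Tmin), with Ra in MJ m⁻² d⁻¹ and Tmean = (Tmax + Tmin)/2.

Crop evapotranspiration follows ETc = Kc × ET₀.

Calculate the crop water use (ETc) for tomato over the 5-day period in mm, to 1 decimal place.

Tmean = (32.1 + 22.8)/2 = 27.45 °C
0.408 Ra = 0.408 × 33.6 = 13.7088 mm/d equivalent
ET₀ = 0.0023 × 13.7088 × (27.45 + 17.8) × √9.3 = 0.0023 × 13.7088 × 45.25 × 3.0496 = 4.3510 mm/d
ETc = Kc × ET₀ = 1.16 × 4.3510 = 5.0472 mm/d
Over 5 days: 5.0472 × 5 = 25.236 mm

25.2 mm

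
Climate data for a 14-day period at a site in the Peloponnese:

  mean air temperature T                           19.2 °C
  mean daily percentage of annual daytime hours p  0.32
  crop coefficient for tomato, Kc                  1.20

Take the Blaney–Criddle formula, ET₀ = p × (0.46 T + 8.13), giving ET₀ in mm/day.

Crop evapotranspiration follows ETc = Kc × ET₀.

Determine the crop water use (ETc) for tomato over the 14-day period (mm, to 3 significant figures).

91.2 mm

ET₀ = 0.32 × (0.46 × 19.2 + 8.13) = 0.32 × 16.962 = 5.4278 mm/d
ETc = Kc × ET₀ = 1.20 × 5.4278 = 6.5134 mm/d
Over 14 days: 6.5134 × 14 = 91.188 mm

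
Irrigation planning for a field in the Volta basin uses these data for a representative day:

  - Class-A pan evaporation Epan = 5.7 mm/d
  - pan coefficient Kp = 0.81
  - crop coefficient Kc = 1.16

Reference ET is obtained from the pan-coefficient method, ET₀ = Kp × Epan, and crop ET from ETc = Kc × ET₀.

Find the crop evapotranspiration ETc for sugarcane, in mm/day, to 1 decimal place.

ET₀ = 0.81 × 5.7 = 4.6170 mm/d
ETc = Kc × ET₀ = 1.16 × 4.6170 = 5.3557 mm/d

5.4 mm/day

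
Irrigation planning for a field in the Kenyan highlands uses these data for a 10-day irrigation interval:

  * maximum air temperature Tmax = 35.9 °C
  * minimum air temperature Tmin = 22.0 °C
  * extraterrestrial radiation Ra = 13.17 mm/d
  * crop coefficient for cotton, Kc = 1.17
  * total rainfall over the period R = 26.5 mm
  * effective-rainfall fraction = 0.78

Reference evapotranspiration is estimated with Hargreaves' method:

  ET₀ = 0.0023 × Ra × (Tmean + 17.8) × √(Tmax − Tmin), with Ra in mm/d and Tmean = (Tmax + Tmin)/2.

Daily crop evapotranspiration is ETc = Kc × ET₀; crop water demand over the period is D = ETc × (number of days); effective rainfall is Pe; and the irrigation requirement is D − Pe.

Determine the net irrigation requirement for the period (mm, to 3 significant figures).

Tmean = (35.9 + 22.0)/2 = 28.95 °C
ET₀ = 0.0023 × 13.17 × (28.95 + 17.8) × √13.9 = 0.0023 × 13.17 × 46.75 × 3.7283 = 5.2797 mm/d
ETc = Kc × ET₀ = 1.17 × 5.2797 = 6.1772 mm/d
Crop demand D = ETc × 10 d = 6.1772 × 10 = 61.772 mm
Pe = 0.78 × 26.5 = 20.670 mm
D − Pe = 61.772 − 20.670 = 41.102 mm

41.1 mm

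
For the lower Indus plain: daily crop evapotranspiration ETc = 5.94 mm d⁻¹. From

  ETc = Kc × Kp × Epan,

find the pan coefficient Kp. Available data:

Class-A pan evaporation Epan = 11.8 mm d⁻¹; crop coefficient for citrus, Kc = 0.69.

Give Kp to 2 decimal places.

ETc = Kc × Kp × Epan  ⇒  Kp = ETc / (Kc × Epan)
Kp = 5.94 / (0.69 × 11.8) = 5.94 / 8.142 = 0.7296

0.73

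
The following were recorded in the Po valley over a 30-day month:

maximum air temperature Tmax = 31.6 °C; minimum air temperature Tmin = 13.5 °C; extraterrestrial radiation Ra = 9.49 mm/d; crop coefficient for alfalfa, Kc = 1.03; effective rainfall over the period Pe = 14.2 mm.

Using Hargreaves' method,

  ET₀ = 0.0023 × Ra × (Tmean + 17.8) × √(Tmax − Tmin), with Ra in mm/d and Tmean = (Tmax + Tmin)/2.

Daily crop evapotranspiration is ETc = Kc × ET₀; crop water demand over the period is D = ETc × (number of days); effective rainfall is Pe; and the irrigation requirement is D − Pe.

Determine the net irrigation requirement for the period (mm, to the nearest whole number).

Tmean = (31.6 + 13.5)/2 = 22.55 °C
ET₀ = 0.0023 × 9.49 × (22.55 + 17.8) × √18.1 = 0.0023 × 9.49 × 40.35 × 4.2544 = 3.7469 mm/d
ETc = Kc × ET₀ = 1.03 × 3.7469 = 3.8593 mm/d
Crop demand D = ETc × 30 d = 3.8593 × 30 = 115.779 mm
D − Pe = 115.779 − 14.2 = 101.579 mm

102 mm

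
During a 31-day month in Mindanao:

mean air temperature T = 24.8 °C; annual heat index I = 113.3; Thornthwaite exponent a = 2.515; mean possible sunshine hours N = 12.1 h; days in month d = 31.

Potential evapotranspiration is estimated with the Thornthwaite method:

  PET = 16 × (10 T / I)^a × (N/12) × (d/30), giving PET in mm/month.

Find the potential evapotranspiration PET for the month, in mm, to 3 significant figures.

120 mm

10T/I = 10 × 24.8 / 113.3 = 2.1889
(10T/I)^a = 2.1889^2.515 = 7.1725
Uncorrected PET = 16 × 7.1725 = 114.760 mm
Correction = (N/12)(d/30) = (12.1/12)(31/30) = 1.0419
PET = 114.760 × 1.0419 = 119.568 mm/month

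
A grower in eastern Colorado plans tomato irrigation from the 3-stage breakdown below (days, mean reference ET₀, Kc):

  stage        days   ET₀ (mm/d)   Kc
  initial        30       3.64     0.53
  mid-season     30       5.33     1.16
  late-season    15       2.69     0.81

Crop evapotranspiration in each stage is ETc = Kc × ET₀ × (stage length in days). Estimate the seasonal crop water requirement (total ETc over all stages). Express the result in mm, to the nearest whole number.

initial: 0.53 × 3.64 × 30 = 57.88 mm
mid-season: 1.16 × 5.33 × 30 = 185.48 mm
late-season: 0.81 × 2.69 × 15 = 32.68 mm
Seasonal total = 276.04 mm

276 mm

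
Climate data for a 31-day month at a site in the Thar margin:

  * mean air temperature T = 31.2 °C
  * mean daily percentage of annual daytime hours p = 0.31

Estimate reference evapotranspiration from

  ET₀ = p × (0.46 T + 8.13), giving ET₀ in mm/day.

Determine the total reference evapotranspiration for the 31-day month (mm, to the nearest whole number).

216 mm

ET₀ = 0.31 × (0.46 × 31.2 + 8.13) = 0.31 × 22.482 = 6.9694 mm/d
Monthly total = 6.9694 × 31 = 216.051 mm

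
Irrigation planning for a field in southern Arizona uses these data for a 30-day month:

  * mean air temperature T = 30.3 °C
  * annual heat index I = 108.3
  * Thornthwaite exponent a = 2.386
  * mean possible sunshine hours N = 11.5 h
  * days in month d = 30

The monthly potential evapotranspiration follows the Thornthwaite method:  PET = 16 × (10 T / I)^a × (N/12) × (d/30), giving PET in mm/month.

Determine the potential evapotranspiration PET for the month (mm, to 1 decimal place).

10T/I = 10 × 30.3 / 108.3 = 2.7978
(10T/I)^a = 2.7978^2.386 = 11.6441
Uncorrected PET = 16 × 11.6441 = 186.306 mm
Correction = (N/12)(d/30) = (11.5/12)(30/30) = 0.9583
PET = 186.306 × 0.9583 = 178.537 mm/month

178.5 mm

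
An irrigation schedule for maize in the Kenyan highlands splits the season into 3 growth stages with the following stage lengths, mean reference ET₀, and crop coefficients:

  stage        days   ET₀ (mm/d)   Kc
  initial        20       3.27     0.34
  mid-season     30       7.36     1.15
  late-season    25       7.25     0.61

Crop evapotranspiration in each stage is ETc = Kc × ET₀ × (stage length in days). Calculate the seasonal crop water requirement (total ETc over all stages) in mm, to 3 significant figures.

387 mm

initial: 0.34 × 3.27 × 20 = 22.24 mm
mid-season: 1.15 × 7.36 × 30 = 253.92 mm
late-season: 0.61 × 7.25 × 25 = 110.56 mm
Seasonal total = 386.72 mm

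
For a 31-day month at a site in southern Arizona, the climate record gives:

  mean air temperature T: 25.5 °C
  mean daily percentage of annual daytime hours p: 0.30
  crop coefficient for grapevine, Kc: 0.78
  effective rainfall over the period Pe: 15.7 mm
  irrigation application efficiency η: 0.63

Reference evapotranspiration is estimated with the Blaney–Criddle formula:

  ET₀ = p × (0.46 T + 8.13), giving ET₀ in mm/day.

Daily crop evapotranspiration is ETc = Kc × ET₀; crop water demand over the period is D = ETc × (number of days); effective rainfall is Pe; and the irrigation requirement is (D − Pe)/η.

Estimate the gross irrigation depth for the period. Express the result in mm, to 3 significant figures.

204 mm

ET₀ = 0.30 × (0.46 × 25.5 + 8.13) = 0.30 × 19.860 = 5.9580 mm/d
ETc = Kc × ET₀ = 0.78 × 5.9580 = 4.6472 mm/d
Crop demand D = ETc × 31 d = 4.6472 × 31 = 144.063 mm
D − Pe = 144.063 − 15.7 = 128.363 mm
Gross irrigation = 128.363 / 0.63 = 203.751 mm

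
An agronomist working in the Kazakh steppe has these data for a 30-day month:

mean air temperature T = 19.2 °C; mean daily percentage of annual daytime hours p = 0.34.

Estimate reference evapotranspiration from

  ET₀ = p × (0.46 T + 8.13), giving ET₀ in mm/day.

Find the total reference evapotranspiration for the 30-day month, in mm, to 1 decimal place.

173.0 mm

ET₀ = 0.34 × (0.46 × 19.2 + 8.13) = 0.34 × 16.962 = 5.7671 mm/d
Monthly total = 5.7671 × 30 = 173.013 mm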